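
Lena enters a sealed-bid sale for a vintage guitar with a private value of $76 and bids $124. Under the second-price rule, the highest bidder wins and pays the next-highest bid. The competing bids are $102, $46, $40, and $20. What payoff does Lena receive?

-$26

Highest competing bid: $102.
Lena's bid $124 is the highest overall, so Lena wins and pays the second-highest bid, $102.
Payoff = value − price = $76 − $102 = -$26.
Overbidding won the item at a price above value — truthful bidding would have avoided this loss.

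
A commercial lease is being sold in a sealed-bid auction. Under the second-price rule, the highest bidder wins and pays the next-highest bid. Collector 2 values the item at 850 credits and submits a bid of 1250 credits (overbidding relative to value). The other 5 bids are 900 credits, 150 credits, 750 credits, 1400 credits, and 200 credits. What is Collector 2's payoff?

Payoff = 0 credits.

Highest competing bid: 1400 credits.
Collector 2's bid 1250 credits is not the highest, so Collector 2 loses, pays nothing, and earns zero payoff.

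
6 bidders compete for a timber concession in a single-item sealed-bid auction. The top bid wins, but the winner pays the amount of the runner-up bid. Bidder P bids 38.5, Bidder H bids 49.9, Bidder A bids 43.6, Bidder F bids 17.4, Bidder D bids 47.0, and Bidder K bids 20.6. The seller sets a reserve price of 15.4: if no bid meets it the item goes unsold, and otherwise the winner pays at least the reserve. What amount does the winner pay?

47.0

Sorted high to low: Bidder H 49.9; Bidder D 47.0; Bidder A 43.6; Bidder P 38.5; Bidder K 20.6; Bidder F 17.4.
Bidder H has the highest bid, so Bidder H wins.
The second-highest bid is 47.0, which exceeds the reserve, so that sets the price.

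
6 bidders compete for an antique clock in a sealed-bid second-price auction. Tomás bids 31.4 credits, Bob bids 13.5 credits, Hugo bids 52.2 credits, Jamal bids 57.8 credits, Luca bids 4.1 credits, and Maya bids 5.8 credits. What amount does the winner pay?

Ranking the bids: Jamal 57.8 credits; Hugo 52.2 credits; Tomás 31.4 credits; Bob 13.5 credits; Maya 5.8 credits; Luca 4.1 credits.
Jamal has the highest bid, so Jamal wins.
The second-highest bid is 52.2 credits, so that is what Jamal pays.

The winner pays 52.2 credits.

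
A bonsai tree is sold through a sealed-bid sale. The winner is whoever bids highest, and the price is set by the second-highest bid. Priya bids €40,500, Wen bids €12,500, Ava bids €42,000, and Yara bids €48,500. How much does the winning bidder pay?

€42,000

Sorted high to low: Yara €48,500, then Ava €42,000, then Priya €40,500, then Wen €12,500.
Yara has the highest bid, so Yara wins.
The second-highest bid is €42,000, so that is what Yara pays.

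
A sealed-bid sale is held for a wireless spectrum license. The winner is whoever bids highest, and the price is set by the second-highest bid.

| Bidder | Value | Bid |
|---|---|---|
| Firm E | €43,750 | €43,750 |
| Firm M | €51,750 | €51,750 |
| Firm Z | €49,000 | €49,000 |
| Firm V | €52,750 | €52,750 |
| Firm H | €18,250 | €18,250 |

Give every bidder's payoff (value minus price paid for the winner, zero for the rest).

Sorted high to low: Firm V €52,750, then Firm M €51,750, then Firm Z €49,000, then Firm E €43,750, then Firm H €18,250.
Firm V has the top bid and wins; the price is the second-highest bid, €51,750.
Firm V's payoff = €52,750 − €51,750 = €1,000. All other bidders lose, so their payoff is 0.

Firm E €0, Firm M €0, Firm Z €0, Firm V €1,000, Firm H €0.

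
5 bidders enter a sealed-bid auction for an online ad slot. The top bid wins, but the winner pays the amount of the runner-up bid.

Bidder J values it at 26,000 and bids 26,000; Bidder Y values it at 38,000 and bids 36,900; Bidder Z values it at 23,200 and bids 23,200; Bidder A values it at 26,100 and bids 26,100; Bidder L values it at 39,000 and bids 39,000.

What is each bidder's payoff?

Bidder J 0, Bidder Y 0, Bidder Z 0, Bidder A 0, Bidder L 2,100.

Ranking the bids: Bidder L 39,000 > Bidder Y 36,900 > Bidder A 26,100 > Bidder J 26,000 > Bidder Z 23,200.
Bidder L has the top bid and wins; the price is the second-highest bid, 36,900.
Bidder L's payoff = 39,000 − 36,900 = 2,100. All other bidders lose, so their payoff is 0.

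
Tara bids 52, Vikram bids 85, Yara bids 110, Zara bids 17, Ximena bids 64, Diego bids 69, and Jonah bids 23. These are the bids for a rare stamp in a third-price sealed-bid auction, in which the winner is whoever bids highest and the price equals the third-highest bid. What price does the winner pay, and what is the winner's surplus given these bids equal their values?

The winner pays 69 for a surplus of 41.

Ranking the bids: Yara 110, then Vikram 85, then Diego 69, then Ximena 64, then Tara 52, then Jonah 23, then Zara 17.
Yara is the highest bidder, so Yara wins.
Under the third-price rule, the price is the third-highest bid: 69.
Surplus = 110 − 69 = 41.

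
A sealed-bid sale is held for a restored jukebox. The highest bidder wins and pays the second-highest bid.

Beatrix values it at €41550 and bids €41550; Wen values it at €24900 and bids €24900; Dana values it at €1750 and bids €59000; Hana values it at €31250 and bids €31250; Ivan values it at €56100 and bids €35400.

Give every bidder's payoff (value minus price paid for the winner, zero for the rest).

Payoffs: Beatrix €0, Wen €0, Dana -€39800, Hana €0, Ivan €0.

Ranking the bids: Dana €59000 > Beatrix €41550 > Ivan €35400 > Hana €31250 > Wen €24900.
Dana has the top bid and wins; the price is the second-highest bid, €41550.
Dana's payoff = €1750 − €41550 = -€39800. All other bidders lose, so their payoff is 0.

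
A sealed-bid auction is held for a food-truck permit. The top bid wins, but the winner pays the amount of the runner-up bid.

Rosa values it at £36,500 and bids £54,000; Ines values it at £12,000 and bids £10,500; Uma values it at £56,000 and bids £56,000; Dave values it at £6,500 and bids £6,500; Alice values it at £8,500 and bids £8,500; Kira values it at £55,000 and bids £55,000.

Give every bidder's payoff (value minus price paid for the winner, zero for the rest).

Rosa £0, Ines £0, Uma £1,000, Dave £0, Alice £0, Kira £0.

Ordered from highest: Uma £56,000 > Kira £55,000 > Rosa £54,000 > Ines £10,500 > Alice £8,500 > Dave £6,500.
Uma has the top bid and wins; the price is the second-highest bid, £55,000.
Uma's payoff = £56,000 − £55,000 = £1,000. All other bidders lose, so their payoff is 0.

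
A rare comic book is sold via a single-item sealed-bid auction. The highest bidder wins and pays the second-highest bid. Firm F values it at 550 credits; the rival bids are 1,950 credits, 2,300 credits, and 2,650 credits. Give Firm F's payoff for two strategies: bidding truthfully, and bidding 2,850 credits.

Truthful: 0 credits; alternative: -2,100 credits.

The highest competing bid is 2,650 credits.
Bidding truthfully at 550 credits: the top bid is 2,650 credits (a rival), so Firm F loses. Payoff = 0 credits.
Bidding 2,850 credits: Firm F has the top bid, wins, and pays the second-highest bid 2,650 credits. Payoff = 550 credits − 2,650 credits = -2,100 credits.
Deviating from a truthful bid can only lose payoff in a second-price auction — never gain.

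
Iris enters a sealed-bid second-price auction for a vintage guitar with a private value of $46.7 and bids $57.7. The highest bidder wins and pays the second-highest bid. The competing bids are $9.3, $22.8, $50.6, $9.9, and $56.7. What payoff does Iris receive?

Highest competing bid: $56.7.
Iris's bid $57.7 is the highest overall, so Iris wins and pays the second-highest bid, $56.7.
Payoff = value − price = $46.7 − $56.7 = -$10.0.

-$10.0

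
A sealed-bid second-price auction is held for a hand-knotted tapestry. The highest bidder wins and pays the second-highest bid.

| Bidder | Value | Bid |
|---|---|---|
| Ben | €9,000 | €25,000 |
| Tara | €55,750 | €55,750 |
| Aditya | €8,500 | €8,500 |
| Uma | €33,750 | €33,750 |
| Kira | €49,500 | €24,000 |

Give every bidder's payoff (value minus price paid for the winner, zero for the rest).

Bids in descending order: Tara €55,750 > Uma €33,750 > Ben €25,000 > Kira €24,000 > Aditya €8,500.
Tara has the top bid and wins; the price is the second-highest bid, €33,750.
Tara's payoff = €55,750 − €33,750 = €22,000. All other bidders lose, so their payoff is 0.

Ben €0, Tara €22,000, Aditya €0, Uma €0, Kira €0.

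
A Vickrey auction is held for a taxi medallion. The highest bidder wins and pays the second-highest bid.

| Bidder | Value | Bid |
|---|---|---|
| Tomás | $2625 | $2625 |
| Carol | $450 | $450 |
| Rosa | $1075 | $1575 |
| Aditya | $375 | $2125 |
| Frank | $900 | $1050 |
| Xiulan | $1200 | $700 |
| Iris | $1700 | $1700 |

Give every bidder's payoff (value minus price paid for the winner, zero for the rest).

Ordered from highest: Tomás $2625 > Aditya $2125 > Iris $1700 > Rosa $1575 > Frank $1050 > Xiulan $700 > Carol $450.
Tomás has the top bid and wins; the price is the second-highest bid, $2125.
Tomás's payoff = $2625 − $2125 = $500. All other bidders lose, so their payoff is 0.

Tomás $500, Carol $0, Rosa $0, Aditya $0, Frank $0, Xiulan $0, Iris $0.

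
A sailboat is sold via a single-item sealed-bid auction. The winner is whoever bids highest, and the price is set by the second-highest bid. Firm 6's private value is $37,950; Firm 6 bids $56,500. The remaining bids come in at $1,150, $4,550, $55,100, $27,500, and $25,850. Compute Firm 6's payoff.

-$17,150

Highest competing bid: $55,100.
Firm 6's bid $56,500 is the highest overall, so Firm 6 wins and pays the second-highest bid, $55,100.
Payoff = value − price = $37,950 − $55,100 = -$17,150.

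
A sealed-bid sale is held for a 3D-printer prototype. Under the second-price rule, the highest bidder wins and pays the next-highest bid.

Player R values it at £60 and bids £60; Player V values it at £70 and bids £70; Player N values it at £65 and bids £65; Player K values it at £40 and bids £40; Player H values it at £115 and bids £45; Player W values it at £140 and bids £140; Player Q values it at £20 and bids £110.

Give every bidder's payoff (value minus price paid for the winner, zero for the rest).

Sorted high to low: Player W £140; Player Q £110; Player V £70; Player N £65; Player R £60; Player H £45; Player K £40.
Player W has the top bid and wins; the price is the second-highest bid, £110.
Player W's payoff = £140 − £110 = £30. All other bidders lose, so their payoff is 0.

Player R £0, Player V £0, Player N £0, Player K £0, Player H £0, Player W £30, Player Q £0.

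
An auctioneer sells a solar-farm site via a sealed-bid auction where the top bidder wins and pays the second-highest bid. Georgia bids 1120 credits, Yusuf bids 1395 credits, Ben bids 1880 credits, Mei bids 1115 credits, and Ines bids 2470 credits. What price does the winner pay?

Price paid: 1880 credits.

Sorted high to low: Ines 2470 credits; Ben 1880 credits; Yusuf 1395 credits; Georgia 1120 credits; Mei 1115 credits.
Ines is the highest bidder, so Ines wins.
Under the second-price rule, the price is the second-highest bid: 1880 credits.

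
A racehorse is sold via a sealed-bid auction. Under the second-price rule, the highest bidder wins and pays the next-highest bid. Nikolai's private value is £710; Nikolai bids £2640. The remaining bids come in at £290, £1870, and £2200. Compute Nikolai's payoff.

Highest competing bid: £2200.
Nikolai's bid £2640 is the highest overall, so Nikolai wins and pays the second-highest bid, £2200.
Payoff = value − price = £710 − £2200 = -£1490.

Nikolai's payoff: -£1490.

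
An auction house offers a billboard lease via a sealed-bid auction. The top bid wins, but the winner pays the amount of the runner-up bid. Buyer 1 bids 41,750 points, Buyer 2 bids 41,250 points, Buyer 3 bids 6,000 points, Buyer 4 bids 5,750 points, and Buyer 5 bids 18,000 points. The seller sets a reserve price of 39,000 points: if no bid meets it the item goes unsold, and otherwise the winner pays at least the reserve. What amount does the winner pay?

Ordered from highest: Buyer 1 41,750 points > Buyer 2 41,250 points > Buyer 5 18,000 points > Buyer 3 6,000 points > Buyer 4 5,750 points.
Buyer 1 has the highest bid, so Buyer 1 wins.
The second-highest bid is 41,250 points, which exceeds the reserve, so that sets the price.

Price paid: 41,250 points.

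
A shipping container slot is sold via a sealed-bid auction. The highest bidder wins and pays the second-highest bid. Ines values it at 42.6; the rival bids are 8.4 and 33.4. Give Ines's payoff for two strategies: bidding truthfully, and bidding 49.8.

(a) 9.2  (b) 9.2

The highest competing bid is 33.4.
Bidding truthfully at 42.6: Ines has the top bid, wins, and pays the second-highest bid 33.4. Payoff = 42.6 − 33.4 = 9.2.
Bidding 49.8: Ines has the top bid, wins, and pays the second-highest bid 33.4. Payoff = 42.6 − 33.4 = 9.2.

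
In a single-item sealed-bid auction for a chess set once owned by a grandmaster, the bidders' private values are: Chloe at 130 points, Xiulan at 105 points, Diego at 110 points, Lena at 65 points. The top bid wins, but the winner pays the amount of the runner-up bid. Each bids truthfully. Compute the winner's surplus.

20 points

Bids in descending order: Chloe 130 points, then Diego 110 points, then Xiulan 105 points, then Lena 65 points.
Chloe wins with the top bid and pays the second-highest, 110 points.
Surplus = 130 points − 110 points = 20 points.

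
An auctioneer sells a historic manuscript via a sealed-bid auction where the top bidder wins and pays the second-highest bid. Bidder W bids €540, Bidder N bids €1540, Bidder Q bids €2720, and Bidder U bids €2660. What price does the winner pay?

Price paid: €2660.

Bids in descending order: Bidder Q €2720, then Bidder U €2660, then Bidder N €1540, then Bidder W €540.
Bidder Q is the highest bidder, so Bidder Q wins.
Under the second-price rule, the price is the second-highest bid: €2660.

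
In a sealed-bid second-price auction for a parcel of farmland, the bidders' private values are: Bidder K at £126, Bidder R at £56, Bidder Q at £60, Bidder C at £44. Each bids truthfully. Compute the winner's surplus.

Surplus = £66.

Ordered from highest: Bidder K £126 > Bidder Q £60 > Bidder R £56 > Bidder C £44.
Bidder K wins with the top bid and pays the second-highest, £60.
Surplus = £126 − £60 = £66.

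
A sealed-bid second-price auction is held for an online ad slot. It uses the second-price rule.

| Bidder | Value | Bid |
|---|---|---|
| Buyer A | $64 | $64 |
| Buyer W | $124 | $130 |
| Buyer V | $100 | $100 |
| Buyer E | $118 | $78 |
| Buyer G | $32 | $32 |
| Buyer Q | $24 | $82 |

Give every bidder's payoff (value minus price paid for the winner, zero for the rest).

Sorted high to low: Buyer W $130 > Buyer V $100 > Buyer Q $82 > Buyer E $78 > Buyer A $64 > Buyer G $32.
Buyer W has the top bid and wins; the price is the second-highest bid, $100.
Buyer W's payoff = $124 − $100 = $24. All other bidders lose, so their payoff is 0.

Payoffs: Buyer A $0, Buyer W $24, Buyer V $0, Buyer E $0, Buyer G $0, Buyer Q $0.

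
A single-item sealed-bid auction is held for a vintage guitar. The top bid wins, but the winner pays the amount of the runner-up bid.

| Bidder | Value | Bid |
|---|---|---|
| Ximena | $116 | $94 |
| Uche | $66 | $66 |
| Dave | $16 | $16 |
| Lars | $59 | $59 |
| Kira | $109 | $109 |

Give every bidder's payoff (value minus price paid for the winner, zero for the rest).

Sorted high to low: Kira $109 > Ximena $94 > Uche $66 > Lars $59 > Dave $16.
Kira has the top bid and wins; the price is the second-highest bid, $94.
Kira's payoff = $109 − $94 = $15. All other bidders lose, so their payoff is 0.

Payoffs: Ximena $0, Uche $0, Dave $0, Lars $0, Kira $15.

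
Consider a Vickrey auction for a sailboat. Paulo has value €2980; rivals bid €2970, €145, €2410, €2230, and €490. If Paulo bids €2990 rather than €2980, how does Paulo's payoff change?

€0

The highest competing bid is €2970.
Bidding truthfully at €2980: Paulo has the top bid, wins, and pays the second-highest bid €2970. Payoff = €2980 − €2970 = €10.
Bidding €2990: Paulo has the top bid, wins, and pays the second-highest bid €2970. Payoff = €2980 − €2970 = €10.
Change = €10 − €10 = €0.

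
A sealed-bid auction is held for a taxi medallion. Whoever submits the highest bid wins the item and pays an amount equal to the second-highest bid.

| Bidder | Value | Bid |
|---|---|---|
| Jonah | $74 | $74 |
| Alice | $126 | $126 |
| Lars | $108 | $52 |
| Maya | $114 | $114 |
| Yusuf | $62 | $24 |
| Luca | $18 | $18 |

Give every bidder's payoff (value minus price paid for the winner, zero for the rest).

Payoffs: Jonah $0, Alice $12, Lars $0, Maya $0, Yusuf $0, Luca $0.

Ranking the bids: Alice $126 > Maya $114 > Jonah $74 > Lars $52 > Yusuf $24 > Luca $18.
Alice has the top bid and wins; the price is the second-highest bid, $114.
Alice's payoff = $126 − $114 = $12. All other bidders lose, so their payoff is 0.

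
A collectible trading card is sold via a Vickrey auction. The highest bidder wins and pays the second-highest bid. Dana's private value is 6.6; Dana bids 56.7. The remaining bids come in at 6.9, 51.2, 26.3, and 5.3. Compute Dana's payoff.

Highest competing bid: 51.2.
Dana's bid 56.7 is the highest overall, so Dana wins and pays the second-highest bid, 51.2.
Payoff = value − price = 6.6 − 51.2 = -44.6.
Overbidding won the item at a price above value — truthful bidding would have avoided this loss.

Dana's payoff: -44.6.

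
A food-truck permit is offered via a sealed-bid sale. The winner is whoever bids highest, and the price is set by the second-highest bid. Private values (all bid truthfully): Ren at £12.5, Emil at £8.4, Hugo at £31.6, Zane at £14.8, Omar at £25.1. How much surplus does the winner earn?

Sorted high to low: Hugo £31.6 > Omar £25.1 > Zane £14.8 > Ren £12.5 > Emil £8.4.
Hugo wins with the top bid and pays the second-highest, £25.1.
Surplus = £31.6 − £25.1 = £6.5.

Surplus = £6.5.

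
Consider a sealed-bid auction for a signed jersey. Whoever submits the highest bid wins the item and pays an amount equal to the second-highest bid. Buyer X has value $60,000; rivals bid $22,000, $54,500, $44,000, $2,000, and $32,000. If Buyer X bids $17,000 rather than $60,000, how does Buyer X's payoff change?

The highest competing bid is $54,500.
Bidding truthfully at $60,000: Buyer X has the top bid, wins, and pays the second-highest bid $54,500. Payoff = $60,000 − $54,500 = $5,500.
Bidding $17,000: the top bid is $54,500 (a rival), so Buyer X loses. Payoff = $0.
Change = $0 − $5,500 = -$5,500.

-$5,500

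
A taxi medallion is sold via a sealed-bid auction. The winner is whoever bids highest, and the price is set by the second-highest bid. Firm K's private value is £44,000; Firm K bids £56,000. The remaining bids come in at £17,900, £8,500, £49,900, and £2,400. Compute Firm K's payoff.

Firm K's payoff: -£5,900.

Highest competing bid: £49,900.
Firm K's bid £56,000 is the highest overall, so Firm K wins and pays the second-highest bid, £49,900.
Payoff = value − price = £44,000 − £49,900 = -£5,900.
Overbidding won the item at a price above value — truthful bidding would have avoided this loss.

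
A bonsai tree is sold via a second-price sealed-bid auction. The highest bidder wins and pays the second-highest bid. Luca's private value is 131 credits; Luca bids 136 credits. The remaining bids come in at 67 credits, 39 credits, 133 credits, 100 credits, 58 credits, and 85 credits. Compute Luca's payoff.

Highest competing bid: 133 credits.
Luca's bid 136 credits is the highest overall, so Luca wins and pays the second-highest bid, 133 credits.
Payoff = value − price = 131 credits − 133 credits = -2 credits.

Payoff = -2 credits.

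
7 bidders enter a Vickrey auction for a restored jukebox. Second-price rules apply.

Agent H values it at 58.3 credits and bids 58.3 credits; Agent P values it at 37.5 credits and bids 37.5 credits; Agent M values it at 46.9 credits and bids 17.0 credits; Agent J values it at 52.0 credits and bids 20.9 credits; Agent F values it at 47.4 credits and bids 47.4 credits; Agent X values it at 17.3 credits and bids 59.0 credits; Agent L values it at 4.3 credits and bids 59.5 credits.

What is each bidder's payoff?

Sorted high to low: Agent L 59.5 credits; Agent X 59.0 credits; Agent H 58.3 credits; Agent F 47.4 credits; Agent P 37.5 credits; Agent J 20.9 credits; Agent M 17.0 credits.
Agent L has the top bid and wins; the price is the second-highest bid, 59.0 credits.
Agent L's payoff = 4.3 credits − 59.0 credits = -54.7 credits. All other bidders lose, so their payoff is 0.

Agent H 0.0 credits, Agent P 0.0 credits, Agent M 0.0 credits, Agent J 0.0 credits, Agent F 0.0 credits, Agent X 0.0 credits, Agent L -54.7 credits.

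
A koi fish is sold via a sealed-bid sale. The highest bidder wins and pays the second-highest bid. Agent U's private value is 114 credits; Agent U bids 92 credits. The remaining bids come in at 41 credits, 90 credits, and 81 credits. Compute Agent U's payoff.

Highest competing bid: 90 credits.
Agent U's bid 92 credits is the highest overall, so Agent U wins and pays the second-highest bid, 90 credits.
Payoff = value − price = 114 credits − 90 credits = 24 credits.

Agent U's payoff: 24 credits.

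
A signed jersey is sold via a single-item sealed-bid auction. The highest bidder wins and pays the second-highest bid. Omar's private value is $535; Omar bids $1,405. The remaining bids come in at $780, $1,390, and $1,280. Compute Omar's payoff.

Highest competing bid: $1,390.
Omar's bid $1,405 is the highest overall, so Omar wins and pays the second-highest bid, $1,390.
Payoff = value − price = $535 − $1,390 = -$855.
Overbidding won the item at a price above value — truthful bidding would have avoided this loss.

Omar's payoff: -$855.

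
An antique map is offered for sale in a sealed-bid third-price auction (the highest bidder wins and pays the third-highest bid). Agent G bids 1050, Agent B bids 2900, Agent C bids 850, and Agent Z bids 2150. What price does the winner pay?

Ordered from highest: Agent B 2900, then Agent Z 2150, then Agent G 1050, then Agent C 850.
Agent B is the highest bidder, so Agent B wins.
Under the third-price rule, the price is the third-highest bid: 1050.

The winner pays 1050.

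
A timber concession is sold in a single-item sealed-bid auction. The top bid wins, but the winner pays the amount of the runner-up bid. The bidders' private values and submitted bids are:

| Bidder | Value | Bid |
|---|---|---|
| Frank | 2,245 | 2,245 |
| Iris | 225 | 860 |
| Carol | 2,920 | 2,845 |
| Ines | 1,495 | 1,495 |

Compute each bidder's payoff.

Ordered from highest: Carol 2,845, then Frank 2,245, then Ines 1,495, then Iris 860.
Carol has the top bid and wins; the price is the second-highest bid, 2,245.
Carol's payoff = 2,920 − 2,245 = 675. All other bidders lose, so their payoff is 0.

Payoffs: Frank 0, Iris 0, Carol 675, Ines 0.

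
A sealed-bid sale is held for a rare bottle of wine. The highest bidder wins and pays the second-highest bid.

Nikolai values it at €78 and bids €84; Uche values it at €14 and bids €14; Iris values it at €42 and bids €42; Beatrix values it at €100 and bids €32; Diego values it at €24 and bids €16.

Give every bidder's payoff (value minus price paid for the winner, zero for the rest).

Sorted high to low: Nikolai €84 > Iris €42 > Beatrix €32 > Diego €16 > Uche €14.
Nikolai has the top bid and wins; the price is the second-highest bid, €42.
Nikolai's payoff = €78 − €42 = €36. All other bidders lose, so their payoff is 0.

Payoffs: Nikolai €36, Uche €0, Iris €0, Beatrix €0, Diego €0.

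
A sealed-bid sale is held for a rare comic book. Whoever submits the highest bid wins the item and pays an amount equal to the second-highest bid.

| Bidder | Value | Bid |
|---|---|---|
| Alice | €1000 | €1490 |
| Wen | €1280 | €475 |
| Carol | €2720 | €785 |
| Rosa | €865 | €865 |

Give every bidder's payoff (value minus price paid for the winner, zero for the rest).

Payoffs: Alice €135, Wen €0, Carol €0, Rosa €0.

Ordered from highest: Alice €1490 > Rosa €865 > Carol €785 > Wen €475.
Alice has the top bid and wins; the price is the second-highest bid, €865.
Alice's payoff = €1000 − €865 = €135. All other bidders lose, so their payoff is 0.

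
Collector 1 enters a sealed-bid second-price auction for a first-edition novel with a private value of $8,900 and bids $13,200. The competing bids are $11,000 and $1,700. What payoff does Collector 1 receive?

Payoff = -$2,100.

Highest competing bid: $11,000.
Collector 1's bid $13,200 is the highest overall, so Collector 1 wins and pays the second-highest bid, $11,000.
Payoff = value − price = $8,900 − $11,000 = -$2,100.
Overbidding won the item at a price above value — truthful bidding would have avoided this loss.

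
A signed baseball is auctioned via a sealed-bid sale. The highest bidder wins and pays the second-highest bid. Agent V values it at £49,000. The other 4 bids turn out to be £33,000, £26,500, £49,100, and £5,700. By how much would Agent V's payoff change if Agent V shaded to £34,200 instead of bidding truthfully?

Payoff change: £0.

The highest competing bid is £49,100.
Bidding truthfully at £49,000: the top bid is £49,100 (a rival), so Agent V loses. Payoff = £0.
Bidding £34,200: the top bid is £49,100 (a rival), so Agent V loses. Payoff = £0.
Change = £0 − £0 = £0.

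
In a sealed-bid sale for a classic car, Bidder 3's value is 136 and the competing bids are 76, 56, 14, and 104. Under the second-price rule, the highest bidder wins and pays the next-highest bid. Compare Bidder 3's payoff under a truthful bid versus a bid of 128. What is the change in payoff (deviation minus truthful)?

The highest competing bid is 104.
Bidding truthfully at 136: Bidder 3 has the top bid, wins, and pays the second-highest bid 104. Payoff = 136 − 104 = 32.
Bidding 128: Bidder 3 has the top bid, wins, and pays the second-highest bid 104. Payoff = 136 − 104 = 32.
Change = 32 − 32 = 0.

Payoff change: 0.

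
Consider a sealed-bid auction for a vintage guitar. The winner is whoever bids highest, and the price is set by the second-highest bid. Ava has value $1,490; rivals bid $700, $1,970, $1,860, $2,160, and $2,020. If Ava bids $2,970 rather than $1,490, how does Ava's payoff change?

The highest competing bid is $2,160.
Bidding truthfully at $1,490: the top bid is $2,160 (a rival), so Ava loses. Payoff = $0.
Bidding $2,970: Ava has the top bid, wins, and pays the second-highest bid $2,160. Payoff = $1,490 − $2,160 = -$670.
Change = -$670 − $0 = -$670.
This is the dominant-strategy logic: truthful bidding weakly beats any alternative.

Payoff change: -$670.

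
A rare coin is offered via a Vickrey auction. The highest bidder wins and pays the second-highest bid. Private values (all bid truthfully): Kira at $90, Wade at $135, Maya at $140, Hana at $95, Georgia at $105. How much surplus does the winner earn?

Winner's surplus: $5.

Sorted high to low: Maya $140 > Wade $135 > Georgia $105 > Hana $95 > Kira $90.
Maya wins with the top bid and pays the second-highest, $135.
Surplus = $140 − $135 = $5.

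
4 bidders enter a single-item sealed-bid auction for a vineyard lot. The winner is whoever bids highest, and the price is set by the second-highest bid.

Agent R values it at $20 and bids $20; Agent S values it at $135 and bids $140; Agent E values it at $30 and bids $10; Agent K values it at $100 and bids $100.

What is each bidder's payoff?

Sorted high to low: Agent S $140; Agent K $100; Agent R $20; Agent E $10.
Agent S has the top bid and wins; the price is the second-highest bid, $100.
Agent S's payoff = $135 − $100 = $35. All other bidders lose, so their payoff is 0.

Agent R $0, Agent S $35, Agent E $0, Agent K $0.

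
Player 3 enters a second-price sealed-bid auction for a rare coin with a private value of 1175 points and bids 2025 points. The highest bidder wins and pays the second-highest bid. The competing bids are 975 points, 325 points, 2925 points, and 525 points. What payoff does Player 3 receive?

Payoff = 0 points.

Highest competing bid: 2925 points.
Player 3's bid 2025 points is not the highest, so Player 3 loses, pays nothing, and earns zero payoff.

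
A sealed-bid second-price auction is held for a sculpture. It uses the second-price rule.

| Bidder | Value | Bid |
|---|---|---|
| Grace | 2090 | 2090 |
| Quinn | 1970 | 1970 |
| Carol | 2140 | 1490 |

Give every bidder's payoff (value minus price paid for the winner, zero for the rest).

Bids in descending order: Grace 2090, then Quinn 1970, then Carol 1490.
Grace has the top bid and wins; the price is the second-highest bid, 1970.
Grace's payoff = 2090 − 1970 = 120. All other bidders lose, so their payoff is 0.

Grace 120, Quinn 0, Carol 0.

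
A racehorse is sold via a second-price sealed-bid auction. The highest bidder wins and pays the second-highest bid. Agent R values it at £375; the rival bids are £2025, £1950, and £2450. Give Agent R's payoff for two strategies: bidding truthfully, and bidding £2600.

Truthful: £0; alternative: -£2075.

The highest competing bid is £2450.
Bidding truthfully at £375: the top bid is £2450 (a rival), so Agent R loses. Payoff = £0.
Bidding £2600: Agent R has the top bid, wins, and pays the second-highest bid £2450. Payoff = £375 − £2450 = -£2075.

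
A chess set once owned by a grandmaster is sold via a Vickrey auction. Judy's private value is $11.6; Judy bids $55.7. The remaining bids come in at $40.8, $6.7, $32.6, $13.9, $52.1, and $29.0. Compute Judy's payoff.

Payoff = -$40.5.

Highest competing bid: $52.1.
Judy's bid $55.7 is the highest overall, so Judy wins and pays the second-highest bid, $52.1.
Payoff = value − price = $11.6 − $52.1 = -$40.5.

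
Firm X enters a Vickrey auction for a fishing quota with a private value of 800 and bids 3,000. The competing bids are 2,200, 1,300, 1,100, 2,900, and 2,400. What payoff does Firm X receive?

Payoff = -2,100.

Highest competing bid: 2,900.
Firm X's bid 3,000 is the highest overall, so Firm X wins and pays the second-highest bid, 2,900.
Payoff = value − price = 800 − 2,900 = -2,100.
Overbidding won the item at a price above value — truthful bidding would have avoided this loss.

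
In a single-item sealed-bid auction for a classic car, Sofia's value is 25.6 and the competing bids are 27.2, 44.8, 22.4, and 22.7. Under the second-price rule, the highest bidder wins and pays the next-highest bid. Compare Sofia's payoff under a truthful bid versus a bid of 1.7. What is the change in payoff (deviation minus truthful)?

The highest competing bid is 44.8.
Bidding truthfully at 25.6: the top bid is 44.8 (a rival), so Sofia loses. Payoff = 0.0.
Bidding 1.7: the top bid is 44.8 (a rival), so Sofia loses. Payoff = 0.0.
Change = 0.0 − 0.0 = 0.0.

Change in payoff: 0.0.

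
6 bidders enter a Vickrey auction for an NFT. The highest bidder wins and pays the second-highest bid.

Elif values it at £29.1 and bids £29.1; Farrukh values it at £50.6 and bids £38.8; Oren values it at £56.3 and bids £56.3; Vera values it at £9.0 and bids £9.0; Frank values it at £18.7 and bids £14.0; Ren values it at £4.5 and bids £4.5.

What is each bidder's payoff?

Sorted high to low: Oren £56.3; Farrukh £38.8; Elif £29.1; Frank £14.0; Vera £9.0; Ren £4.5.
Oren has the top bid and wins; the price is the second-highest bid, £38.8.
Oren's payoff = £56.3 − £38.8 = £17.5. All other bidders lose, so their payoff is 0.

Payoffs: Elif £0.0, Farrukh £0.0, Oren £17.5, Vera £0.0, Frank £0.0, Ren £0.0.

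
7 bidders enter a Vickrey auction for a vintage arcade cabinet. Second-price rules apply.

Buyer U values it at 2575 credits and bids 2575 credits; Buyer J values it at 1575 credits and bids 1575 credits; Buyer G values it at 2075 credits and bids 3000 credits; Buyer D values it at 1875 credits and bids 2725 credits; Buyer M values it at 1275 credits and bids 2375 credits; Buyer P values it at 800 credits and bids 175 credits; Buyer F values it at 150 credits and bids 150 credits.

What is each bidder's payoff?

Sorted high to low: Buyer G 3000 credits, then Buyer D 2725 credits, then Buyer U 2575 credits, then Buyer M 2375 credits, then Buyer J 1575 credits, then Buyer P 175 credits, then Buyer F 150 credits.
Buyer G has the top bid and wins; the price is the second-highest bid, 2725 credits.
Buyer G's payoff = 2075 credits − 2725 credits = -650 credits. All other bidders lose, so their payoff is 0.

Payoffs: Buyer U 0 credits, Buyer J 0 credits, Buyer G -650 credits, Buyer D 0 credits, Buyer M 0 credits, Buyer P 0 credits, Buyer F 0 credits.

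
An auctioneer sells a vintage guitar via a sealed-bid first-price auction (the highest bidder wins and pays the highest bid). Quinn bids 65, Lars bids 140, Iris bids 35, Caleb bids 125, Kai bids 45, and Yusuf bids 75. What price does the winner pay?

Ranking the bids: Lars 140; Caleb 125; Yusuf 75; Quinn 65; Kai 45; Iris 35.
Lars is the highest bidder, so Lars wins.
Under the first-price rule, the price is the highest bid: 140.

The winner pays 140.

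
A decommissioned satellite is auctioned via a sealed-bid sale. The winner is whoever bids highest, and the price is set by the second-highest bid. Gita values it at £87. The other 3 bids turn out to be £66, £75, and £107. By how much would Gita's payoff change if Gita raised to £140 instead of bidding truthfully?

Change in payoff: -£20.

The highest competing bid is £107.
Bidding truthfully at £87: the top bid is £107 (a rival), so Gita loses. Payoff = £0.
Bidding £140: Gita has the top bid, wins, and pays the second-highest bid £107. Payoff = £87 − £107 = -£20.
Change = -£20 − £0 = -£20.
This is the dominant-strategy logic: truthful bidding weakly beats any alternative.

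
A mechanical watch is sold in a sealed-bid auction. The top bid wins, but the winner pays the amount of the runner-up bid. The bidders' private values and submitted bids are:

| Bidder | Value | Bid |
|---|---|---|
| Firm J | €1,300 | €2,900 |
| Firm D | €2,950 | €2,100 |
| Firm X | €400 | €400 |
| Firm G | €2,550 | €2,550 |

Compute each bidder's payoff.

Firm J -€1,250, Firm D €0, Firm X €0, Firm G €0.

Sorted high to low: Firm J €2,900; Firm G €2,550; Firm D €2,100; Firm X €400.
Firm J has the top bid and wins; the price is the second-highest bid, €2,550.
Firm J's payoff = €1,300 − €2,550 = -€1,250. All other bidders lose, so their payoff is 0.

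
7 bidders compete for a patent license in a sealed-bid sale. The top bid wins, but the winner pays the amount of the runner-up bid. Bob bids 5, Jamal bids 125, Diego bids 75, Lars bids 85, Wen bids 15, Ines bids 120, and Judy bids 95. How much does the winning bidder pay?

Ranking the bids: Jamal 125, then Ines 120, then Judy 95, then Lars 85, then Diego 75, then Wen 15, then Bob 5.
Jamal has the highest bid, so Jamal wins.
The second-highest bid is 120, so that is what Jamal pays.

The winner pays 120.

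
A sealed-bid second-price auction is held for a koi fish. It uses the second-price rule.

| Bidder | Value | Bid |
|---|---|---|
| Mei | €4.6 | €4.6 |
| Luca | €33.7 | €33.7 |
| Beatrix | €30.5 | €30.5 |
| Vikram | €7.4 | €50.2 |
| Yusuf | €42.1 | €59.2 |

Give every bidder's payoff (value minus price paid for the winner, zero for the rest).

Sorted high to low: Yusuf €59.2; Vikram €50.2; Luca €33.7; Beatrix €30.5; Mei €4.6.
Yusuf has the top bid and wins; the price is the second-highest bid, €50.2.
Yusuf's payoff = €42.1 − €50.2 = -€8.1. All other bidders lose, so their payoff is 0.

Payoffs: Mei €0.0, Luca €0.0, Beatrix €0.0, Vikram €0.0, Yusuf -€8.1.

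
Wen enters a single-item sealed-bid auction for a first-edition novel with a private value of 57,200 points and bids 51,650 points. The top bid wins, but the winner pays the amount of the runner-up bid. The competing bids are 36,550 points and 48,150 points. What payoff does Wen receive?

Highest competing bid: 48,150 points.
Wen's bid 51,650 points is the highest overall, so Wen wins and pays the second-highest bid, 48,150 points.
Payoff = value − price = 57,200 points − 48,150 points = 9,050 points.

Payoff = 9,050 points.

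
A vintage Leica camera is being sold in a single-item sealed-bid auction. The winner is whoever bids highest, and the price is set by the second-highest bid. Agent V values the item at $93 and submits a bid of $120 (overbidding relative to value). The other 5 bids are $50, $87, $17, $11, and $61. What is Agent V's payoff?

Payoff = $6.

Highest competing bid: $87.
Agent V's bid $120 is the highest overall, so Agent V wins and pays the second-highest bid, $87.
Payoff = value − price = $93 − $87 = $6.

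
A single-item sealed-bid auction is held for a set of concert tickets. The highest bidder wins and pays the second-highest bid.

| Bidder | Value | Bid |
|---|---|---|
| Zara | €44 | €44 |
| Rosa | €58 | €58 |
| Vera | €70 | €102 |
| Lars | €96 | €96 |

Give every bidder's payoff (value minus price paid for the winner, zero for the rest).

Payoffs: Zara €0, Rosa €0, Vera -€26, Lars €0.

Bids in descending order: Vera €102 > Lars €96 > Rosa €58 > Zara €44.
Vera has the top bid and wins; the price is the second-highest bid, €96.
Vera's payoff = €70 − €96 = -€26. All other bidders lose, so their payoff is 0.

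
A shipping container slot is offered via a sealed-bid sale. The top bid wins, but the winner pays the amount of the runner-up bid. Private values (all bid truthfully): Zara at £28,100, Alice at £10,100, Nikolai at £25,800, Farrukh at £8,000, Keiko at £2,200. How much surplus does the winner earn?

Surplus = £2,300.

Ordered from highest: Zara £28,100; Nikolai £25,800; Alice £10,100; Farrukh £8,000; Keiko £2,200.
Zara wins with the top bid and pays the second-highest, £25,800.
Surplus = £28,100 − £25,800 = £2,300.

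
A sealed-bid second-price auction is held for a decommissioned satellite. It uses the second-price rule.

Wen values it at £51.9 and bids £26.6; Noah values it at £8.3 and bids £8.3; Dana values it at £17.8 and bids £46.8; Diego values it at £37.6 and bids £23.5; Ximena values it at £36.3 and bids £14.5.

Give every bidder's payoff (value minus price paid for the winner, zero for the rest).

Bids in descending order: Dana £46.8; Wen £26.6; Diego £23.5; Ximena £14.5; Noah £8.3.
Dana has the top bid and wins; the price is the second-highest bid, £26.6.
Dana's payoff = £17.8 − £26.6 = -£8.8. All other bidders lose, so their payoff is 0.

Wen £0.0, Noah £0.0, Dana -£8.8, Diego £0.0, Ximena £0.0.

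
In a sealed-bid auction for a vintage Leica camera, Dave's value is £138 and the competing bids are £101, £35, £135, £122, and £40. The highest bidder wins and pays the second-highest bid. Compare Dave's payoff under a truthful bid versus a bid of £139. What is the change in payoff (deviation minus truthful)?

£0

The highest competing bid is £135.
Bidding truthfully at £138: Dave has the top bid, wins, and pays the second-highest bid £135. Payoff = £138 − £135 = £3.
Bidding £139: Dave has the top bid, wins, and pays the second-highest bid £135. Payoff = £138 − £135 = £3.
Change = £3 − £3 = £0.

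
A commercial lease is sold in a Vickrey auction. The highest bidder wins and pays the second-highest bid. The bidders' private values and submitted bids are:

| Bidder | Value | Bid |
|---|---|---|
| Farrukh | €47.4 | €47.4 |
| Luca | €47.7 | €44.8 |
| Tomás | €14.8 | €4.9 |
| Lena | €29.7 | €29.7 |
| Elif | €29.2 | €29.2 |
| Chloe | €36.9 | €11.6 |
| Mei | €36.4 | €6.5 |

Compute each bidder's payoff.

Payoffs: Farrukh €2.6, Luca €0.0, Tomás €0.0, Lena €0.0, Elif €0.0, Chloe €0.0, Mei €0.0.

Bids in descending order: Farrukh €47.4 > Luca €44.8 > Lena €29.7 > Elif €29.2 > Chloe €11.6 > Mei €6.5 > Tomás €4.9.
Farrukh has the top bid and wins; the price is the second-highest bid, €44.8.
Farrukh's payoff = €47.4 − €44.8 = €2.6. All other bidders lose, so their payoff is 0.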